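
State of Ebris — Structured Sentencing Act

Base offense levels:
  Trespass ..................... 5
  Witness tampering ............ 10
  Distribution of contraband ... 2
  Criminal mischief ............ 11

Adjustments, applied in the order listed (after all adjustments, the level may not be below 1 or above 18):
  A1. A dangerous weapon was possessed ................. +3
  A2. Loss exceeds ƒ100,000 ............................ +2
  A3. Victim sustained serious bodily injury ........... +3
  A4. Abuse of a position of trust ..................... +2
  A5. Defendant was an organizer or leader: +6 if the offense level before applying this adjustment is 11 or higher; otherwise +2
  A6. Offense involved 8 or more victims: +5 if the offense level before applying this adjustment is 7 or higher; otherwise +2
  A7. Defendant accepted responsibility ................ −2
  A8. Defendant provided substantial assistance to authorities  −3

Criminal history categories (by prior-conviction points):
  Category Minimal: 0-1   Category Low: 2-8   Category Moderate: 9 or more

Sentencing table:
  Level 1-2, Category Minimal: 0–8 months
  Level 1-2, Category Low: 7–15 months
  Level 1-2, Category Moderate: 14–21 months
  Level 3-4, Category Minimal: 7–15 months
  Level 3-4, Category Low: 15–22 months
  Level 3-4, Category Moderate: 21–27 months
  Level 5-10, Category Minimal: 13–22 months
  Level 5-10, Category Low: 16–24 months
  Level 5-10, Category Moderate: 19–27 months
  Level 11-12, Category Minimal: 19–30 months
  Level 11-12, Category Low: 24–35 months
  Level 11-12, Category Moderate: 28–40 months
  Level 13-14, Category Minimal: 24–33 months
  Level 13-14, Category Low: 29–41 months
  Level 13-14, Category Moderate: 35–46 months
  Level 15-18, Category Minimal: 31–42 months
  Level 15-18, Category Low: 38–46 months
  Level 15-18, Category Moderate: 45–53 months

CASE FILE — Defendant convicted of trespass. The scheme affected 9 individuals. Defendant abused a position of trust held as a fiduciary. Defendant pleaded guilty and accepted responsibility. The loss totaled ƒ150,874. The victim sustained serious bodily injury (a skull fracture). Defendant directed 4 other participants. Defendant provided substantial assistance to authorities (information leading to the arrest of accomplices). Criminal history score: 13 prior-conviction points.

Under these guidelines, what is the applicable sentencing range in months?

45-53 months

Base offense level for trespass: 5.
A2 applies: 5 + 2 = 7.
A3 applies: 7 + 3 = 10.
A4 applies: 10 + 2 = 12.
A5 applies (level before this adjustment is 12 ≥ 11, so +6): 12 + 6 = 18.
A6 applies (level before this adjustment is 18 ≥ 7, so +5): 18 + 5 = 23.
A7 applies: 23 − 2 = 21.
A8 applies: 21 − 3 = 18.
Final offense level: 18.
Criminal history: 13 prior points → Category Moderate (9+).
Level 18 falls in the 15-18 band.
Grid: Level 15-18 × Category Moderate = 45-53 months.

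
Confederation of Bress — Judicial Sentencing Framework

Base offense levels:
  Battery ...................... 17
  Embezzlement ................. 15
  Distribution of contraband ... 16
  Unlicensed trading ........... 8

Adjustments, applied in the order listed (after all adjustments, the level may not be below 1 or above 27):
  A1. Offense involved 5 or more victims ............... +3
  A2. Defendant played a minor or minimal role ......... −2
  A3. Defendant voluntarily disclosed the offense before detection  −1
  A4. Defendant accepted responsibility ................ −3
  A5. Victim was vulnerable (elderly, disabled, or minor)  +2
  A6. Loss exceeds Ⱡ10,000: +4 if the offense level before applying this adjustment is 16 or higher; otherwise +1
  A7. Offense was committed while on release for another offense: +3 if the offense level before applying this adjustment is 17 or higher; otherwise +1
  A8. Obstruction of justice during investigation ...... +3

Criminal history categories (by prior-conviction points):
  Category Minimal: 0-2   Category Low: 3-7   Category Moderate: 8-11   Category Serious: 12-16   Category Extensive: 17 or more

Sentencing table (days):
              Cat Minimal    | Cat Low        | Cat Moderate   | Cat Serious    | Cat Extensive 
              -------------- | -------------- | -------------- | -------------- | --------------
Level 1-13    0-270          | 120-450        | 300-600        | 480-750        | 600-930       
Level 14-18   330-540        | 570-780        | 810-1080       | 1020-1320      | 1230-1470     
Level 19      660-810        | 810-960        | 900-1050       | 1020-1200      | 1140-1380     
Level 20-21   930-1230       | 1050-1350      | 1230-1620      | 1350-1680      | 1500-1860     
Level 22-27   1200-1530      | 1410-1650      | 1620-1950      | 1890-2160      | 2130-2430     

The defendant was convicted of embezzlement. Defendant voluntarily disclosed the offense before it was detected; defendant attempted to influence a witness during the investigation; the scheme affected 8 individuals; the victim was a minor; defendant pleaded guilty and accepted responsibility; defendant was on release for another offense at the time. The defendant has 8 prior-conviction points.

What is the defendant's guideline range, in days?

1230-1620 days

Base offense level for embezzlement: 15.
A1 applies: 15 + 3 = 18.
A2 does not apply.
A3 applies: 18 − 1 = 17.
A4 applies: 17 − 3 = 14.
A5 applies: 14 + 2 = 16.
A7 applies (level before this adjustment is 16 < 17, so +1): 16 + 1 = 17.
A8 applies: 17 + 3 = 20.
Final offense level: 20.
Criminal history: 8 prior points → Category Moderate (8-11).
Level 20 falls in the 20-21 band.
Grid: Level 20-21 × Category Moderate = 1230-1620 days.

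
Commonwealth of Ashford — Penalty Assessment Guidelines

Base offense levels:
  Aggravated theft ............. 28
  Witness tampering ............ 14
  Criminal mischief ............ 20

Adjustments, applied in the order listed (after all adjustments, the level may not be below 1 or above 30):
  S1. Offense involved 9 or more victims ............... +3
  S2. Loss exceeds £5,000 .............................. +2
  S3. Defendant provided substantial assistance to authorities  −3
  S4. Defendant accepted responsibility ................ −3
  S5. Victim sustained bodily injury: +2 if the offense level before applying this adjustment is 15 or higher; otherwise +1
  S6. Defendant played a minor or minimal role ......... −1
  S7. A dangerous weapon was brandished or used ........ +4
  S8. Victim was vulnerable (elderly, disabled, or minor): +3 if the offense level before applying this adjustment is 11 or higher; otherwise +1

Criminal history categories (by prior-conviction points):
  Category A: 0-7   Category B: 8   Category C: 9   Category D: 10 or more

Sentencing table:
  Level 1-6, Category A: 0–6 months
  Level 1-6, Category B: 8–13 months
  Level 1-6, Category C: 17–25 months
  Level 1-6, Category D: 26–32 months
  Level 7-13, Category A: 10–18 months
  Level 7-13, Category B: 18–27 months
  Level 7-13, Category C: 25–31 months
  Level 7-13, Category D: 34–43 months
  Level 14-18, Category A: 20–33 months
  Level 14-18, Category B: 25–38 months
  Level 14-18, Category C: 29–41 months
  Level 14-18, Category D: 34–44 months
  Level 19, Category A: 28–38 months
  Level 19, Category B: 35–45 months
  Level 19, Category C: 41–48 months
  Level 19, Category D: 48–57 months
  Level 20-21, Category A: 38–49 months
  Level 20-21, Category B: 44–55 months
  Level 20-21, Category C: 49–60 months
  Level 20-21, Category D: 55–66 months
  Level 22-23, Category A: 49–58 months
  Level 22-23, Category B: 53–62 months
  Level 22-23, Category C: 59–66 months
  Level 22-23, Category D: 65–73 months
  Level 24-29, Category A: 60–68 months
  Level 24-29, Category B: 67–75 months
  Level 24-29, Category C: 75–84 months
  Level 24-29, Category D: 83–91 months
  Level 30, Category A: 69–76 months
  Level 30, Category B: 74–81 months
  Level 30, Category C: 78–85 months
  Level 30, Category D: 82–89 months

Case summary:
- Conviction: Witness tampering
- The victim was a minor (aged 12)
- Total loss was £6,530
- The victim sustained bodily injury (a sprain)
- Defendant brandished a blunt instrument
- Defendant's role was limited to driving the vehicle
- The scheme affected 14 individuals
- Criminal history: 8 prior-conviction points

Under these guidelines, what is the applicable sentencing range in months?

Base offense level for witness tampering: 14.
S1 applies: 14 + 3 = 17.
S2 applies: 17 + 2 = 19.
S3 does not apply.
S4 does not apply.
S5 applies (level before this adjustment is 19 ≥ 15, so +2): 19 + 2 = 21.
S6 applies: 21 − 1 = 20.
S7 applies: 20 + 4 = 24.
S8 applies (level before this adjustment is 24 ≥ 11, so +3): 24 + 3 = 27.
Final offense level: 27.
Criminal history: 8 prior points → Category B (8).
Level 27 falls in the 24-29 band.
Grid: Level 24-29 × Category B = 67-75 months.

67-75 months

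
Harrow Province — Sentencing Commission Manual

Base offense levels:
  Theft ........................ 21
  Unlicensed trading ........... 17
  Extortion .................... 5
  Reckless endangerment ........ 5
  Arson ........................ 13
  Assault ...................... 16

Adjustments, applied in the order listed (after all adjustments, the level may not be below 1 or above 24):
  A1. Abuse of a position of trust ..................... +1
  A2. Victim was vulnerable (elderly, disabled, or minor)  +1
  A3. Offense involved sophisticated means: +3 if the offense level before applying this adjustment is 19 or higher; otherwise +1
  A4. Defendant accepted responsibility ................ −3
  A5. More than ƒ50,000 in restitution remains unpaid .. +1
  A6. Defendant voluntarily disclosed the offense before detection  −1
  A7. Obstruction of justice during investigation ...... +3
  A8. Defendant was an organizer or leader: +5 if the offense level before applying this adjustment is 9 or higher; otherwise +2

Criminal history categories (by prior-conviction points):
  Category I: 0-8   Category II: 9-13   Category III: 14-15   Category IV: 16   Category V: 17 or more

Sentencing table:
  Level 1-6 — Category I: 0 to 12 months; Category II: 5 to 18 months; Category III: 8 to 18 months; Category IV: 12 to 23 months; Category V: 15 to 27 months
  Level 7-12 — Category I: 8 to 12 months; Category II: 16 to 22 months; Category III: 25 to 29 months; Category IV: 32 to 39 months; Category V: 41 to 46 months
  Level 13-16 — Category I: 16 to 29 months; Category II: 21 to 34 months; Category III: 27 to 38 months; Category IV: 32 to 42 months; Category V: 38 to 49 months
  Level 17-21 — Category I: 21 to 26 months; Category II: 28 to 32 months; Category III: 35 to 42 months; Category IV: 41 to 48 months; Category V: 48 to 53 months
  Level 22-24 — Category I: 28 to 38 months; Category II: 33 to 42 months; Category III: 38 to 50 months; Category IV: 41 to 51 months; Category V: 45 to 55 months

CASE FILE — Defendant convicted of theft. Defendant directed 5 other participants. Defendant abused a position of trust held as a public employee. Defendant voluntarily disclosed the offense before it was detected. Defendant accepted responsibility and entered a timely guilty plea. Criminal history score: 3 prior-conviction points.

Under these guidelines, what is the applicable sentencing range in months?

Base offense level for theft: 21.
A1 applies: 21 + 1 = 22.
A4 applies: 22 − 3 = 19.
A5 does not apply.
A6 applies: 19 − 1 = 18.
A8 applies (level before this adjustment is 18 ≥ 9, so +5): 18 + 5 = 23.
Final offense level: 23.
Criminal history: 3 prior points → Category I (0-8).
Level 23 falls in the 22-24 band.
Grid: Level 22-24 × Category I = 28-38 months.

28-38 months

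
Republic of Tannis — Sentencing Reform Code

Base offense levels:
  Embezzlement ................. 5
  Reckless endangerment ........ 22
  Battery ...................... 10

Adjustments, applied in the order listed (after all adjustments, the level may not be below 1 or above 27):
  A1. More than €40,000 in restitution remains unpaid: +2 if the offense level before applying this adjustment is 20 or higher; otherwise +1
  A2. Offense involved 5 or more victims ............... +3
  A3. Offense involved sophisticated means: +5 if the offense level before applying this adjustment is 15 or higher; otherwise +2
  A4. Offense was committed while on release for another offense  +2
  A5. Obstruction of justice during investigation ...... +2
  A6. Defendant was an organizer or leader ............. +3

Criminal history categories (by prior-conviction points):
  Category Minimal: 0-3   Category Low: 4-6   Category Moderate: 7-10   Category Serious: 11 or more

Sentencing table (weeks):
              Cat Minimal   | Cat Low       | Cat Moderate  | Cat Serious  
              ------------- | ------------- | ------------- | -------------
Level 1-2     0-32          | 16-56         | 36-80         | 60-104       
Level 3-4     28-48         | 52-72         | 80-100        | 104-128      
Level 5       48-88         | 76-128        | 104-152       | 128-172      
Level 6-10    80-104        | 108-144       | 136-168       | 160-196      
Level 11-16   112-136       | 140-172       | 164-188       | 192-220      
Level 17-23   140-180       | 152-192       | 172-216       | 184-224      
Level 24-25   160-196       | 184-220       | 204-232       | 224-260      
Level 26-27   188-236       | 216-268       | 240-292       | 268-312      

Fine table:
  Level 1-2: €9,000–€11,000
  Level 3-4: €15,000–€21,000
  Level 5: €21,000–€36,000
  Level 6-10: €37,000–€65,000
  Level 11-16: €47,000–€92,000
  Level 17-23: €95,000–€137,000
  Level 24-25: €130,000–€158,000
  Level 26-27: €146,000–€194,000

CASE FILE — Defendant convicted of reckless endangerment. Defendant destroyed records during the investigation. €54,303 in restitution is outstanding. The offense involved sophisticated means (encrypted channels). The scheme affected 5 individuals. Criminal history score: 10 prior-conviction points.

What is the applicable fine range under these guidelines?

Base offense level for reckless endangerment: 22.
A1 applies (level before this adjustment is 22 ≥ 20, so +2): 22 + 2 = 24.
A2 applies: 24 + 3 = 27.
A3 applies (level before this adjustment is 27 ≥ 15, so +5): 27 + 5 = 32.
A5 applies: 32 + 2 = 34.
Level 34 exceeds the maximum of 27; capped at 27.
Final offense level: 27.
Level 27 falls in the 26-27 band.
Fine table: Level 26-27 → €146,000–€194,000.

€146,000–€194,000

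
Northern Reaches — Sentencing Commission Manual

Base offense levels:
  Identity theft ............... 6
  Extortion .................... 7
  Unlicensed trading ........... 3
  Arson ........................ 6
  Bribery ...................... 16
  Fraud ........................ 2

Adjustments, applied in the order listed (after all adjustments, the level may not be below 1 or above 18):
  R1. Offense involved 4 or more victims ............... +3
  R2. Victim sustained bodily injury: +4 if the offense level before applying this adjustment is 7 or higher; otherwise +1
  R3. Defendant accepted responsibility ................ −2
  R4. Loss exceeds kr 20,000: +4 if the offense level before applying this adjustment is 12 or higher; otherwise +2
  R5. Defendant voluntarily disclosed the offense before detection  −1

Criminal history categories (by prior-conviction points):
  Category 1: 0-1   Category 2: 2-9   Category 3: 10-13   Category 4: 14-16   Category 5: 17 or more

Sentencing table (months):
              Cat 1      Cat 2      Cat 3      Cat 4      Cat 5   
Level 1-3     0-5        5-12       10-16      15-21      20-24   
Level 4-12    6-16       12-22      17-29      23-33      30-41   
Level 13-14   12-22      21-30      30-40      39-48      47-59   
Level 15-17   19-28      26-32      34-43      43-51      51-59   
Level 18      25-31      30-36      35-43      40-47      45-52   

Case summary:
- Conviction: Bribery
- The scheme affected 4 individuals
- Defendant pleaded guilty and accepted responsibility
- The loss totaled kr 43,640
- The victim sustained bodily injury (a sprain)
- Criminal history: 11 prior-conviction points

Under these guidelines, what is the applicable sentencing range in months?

35-43 months

Base offense level for bribery: 16.
R1 applies: 16 + 3 = 19.
R2 applies (level before this adjustment is 19 ≥ 7, so +4): 19 + 4 = 23.
R3 applies: 23 − 2 = 21.
R4 applies (level before this adjustment is 21 ≥ 12, so +4): 21 + 4 = 25.
R5 does not apply.
Level 25 exceeds the maximum of 18; capped at 18.
Final offense level: 18.
Criminal history: 11 prior points → Category 3 (10-13).
Level 18 falls in the 18 band.
Grid: Level 18 × Category 3 = 35-43 months.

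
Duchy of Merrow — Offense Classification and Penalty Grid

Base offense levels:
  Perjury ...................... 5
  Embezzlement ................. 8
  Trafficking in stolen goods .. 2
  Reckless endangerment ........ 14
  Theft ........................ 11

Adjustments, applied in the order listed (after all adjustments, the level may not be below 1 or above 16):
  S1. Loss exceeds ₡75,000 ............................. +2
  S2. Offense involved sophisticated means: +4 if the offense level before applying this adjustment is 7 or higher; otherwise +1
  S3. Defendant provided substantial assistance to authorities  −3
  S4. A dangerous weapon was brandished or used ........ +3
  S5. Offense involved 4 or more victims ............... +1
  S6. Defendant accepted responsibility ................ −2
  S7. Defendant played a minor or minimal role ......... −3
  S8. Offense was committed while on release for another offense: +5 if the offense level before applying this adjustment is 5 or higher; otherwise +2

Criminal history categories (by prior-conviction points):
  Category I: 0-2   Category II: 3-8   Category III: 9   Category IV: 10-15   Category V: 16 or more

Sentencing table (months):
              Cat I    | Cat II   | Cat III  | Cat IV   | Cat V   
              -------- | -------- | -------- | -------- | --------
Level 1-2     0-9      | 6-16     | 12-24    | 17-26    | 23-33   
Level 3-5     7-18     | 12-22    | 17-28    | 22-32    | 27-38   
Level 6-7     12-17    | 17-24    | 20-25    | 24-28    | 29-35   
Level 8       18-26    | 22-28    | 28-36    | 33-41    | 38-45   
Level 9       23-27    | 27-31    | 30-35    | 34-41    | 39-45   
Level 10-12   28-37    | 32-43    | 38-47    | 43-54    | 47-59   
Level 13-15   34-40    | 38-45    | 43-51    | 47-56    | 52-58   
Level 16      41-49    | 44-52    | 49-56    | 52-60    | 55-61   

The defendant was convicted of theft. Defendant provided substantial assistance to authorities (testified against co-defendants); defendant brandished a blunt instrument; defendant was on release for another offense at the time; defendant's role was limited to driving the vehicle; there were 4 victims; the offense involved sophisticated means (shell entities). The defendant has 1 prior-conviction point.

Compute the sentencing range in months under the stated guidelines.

41-49 months

Base offense level for theft: 11.
S2 applies (level before this adjustment is 11 ≥ 7, so +4): 11 + 4 = 15.
S3 applies: 15 − 3 = 12.
S4 applies: 12 + 3 = 15.
S5 applies: 15 + 1 = 16.
S6 does not apply.
S7 applies: 16 − 3 = 13.
S8 applies (level before this adjustment is 13 ≥ 5, so +5): 13 + 5 = 18.
Level 18 exceeds the maximum of 16; capped at 16.
Final offense level: 16.
Criminal history: 1 prior point → Category I (0-2).
Level 16 falls in the 16 band.
Grid: Level 16 × Category I = 41-49 months.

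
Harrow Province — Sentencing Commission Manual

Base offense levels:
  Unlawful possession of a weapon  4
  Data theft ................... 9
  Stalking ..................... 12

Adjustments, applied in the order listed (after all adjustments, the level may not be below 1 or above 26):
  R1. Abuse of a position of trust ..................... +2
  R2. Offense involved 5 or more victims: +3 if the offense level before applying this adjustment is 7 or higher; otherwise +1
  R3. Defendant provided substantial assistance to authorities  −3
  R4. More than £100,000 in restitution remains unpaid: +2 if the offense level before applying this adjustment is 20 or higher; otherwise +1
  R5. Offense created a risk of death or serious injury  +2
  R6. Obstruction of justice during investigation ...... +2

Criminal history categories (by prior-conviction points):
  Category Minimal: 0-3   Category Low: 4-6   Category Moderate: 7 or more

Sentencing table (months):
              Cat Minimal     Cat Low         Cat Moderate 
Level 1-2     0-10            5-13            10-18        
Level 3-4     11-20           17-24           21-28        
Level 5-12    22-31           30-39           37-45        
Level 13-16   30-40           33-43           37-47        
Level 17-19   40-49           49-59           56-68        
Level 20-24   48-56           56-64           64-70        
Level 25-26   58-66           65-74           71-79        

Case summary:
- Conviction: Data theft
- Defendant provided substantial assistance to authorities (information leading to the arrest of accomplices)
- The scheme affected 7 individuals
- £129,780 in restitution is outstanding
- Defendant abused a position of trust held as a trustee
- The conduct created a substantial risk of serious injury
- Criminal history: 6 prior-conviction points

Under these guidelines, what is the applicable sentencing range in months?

Base offense level for data theft: 9.
R1 applies: 9 + 2 = 11.
R2 applies (level before this adjustment is 11 ≥ 7, so +3): 11 + 3 = 14.
R3 applies: 14 − 3 = 11.
R4 applies (level before this adjustment is 11 < 20, so +1): 11 + 1 = 12.
R5 applies: 12 + 2 = 14.
Final offense level: 14.
Criminal history: 6 prior points → Category Low (4-6).
Level 14 falls in the 13-16 band.
Grid: Level 13-16 × Category Low = 33-43 months.

33-43 months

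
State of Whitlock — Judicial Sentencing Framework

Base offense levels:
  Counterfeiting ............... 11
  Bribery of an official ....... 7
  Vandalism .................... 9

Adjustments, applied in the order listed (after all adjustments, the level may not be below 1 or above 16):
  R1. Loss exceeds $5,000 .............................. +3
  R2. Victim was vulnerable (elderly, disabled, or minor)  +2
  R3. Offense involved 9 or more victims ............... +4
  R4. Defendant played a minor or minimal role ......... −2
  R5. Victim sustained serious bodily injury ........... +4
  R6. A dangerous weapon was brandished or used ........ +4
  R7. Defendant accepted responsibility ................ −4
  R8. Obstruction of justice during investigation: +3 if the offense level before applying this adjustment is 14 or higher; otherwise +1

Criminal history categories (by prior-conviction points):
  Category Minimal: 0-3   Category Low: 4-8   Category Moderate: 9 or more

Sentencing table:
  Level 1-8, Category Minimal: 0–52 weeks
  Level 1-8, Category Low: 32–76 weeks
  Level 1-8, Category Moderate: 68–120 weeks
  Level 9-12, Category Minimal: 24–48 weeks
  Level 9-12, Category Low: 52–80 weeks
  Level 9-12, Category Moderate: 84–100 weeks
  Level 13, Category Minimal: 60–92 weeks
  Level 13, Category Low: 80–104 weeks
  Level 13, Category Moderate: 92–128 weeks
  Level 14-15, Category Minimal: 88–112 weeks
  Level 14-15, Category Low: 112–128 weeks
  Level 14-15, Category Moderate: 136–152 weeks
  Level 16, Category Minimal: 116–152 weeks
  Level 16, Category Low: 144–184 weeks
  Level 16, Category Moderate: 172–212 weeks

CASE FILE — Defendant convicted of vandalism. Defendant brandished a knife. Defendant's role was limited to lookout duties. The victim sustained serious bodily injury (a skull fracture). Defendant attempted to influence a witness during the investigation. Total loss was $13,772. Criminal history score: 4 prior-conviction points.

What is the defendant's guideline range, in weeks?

Base offense level for vandalism: 9.
R1 applies: 9 + 3 = 12.
R2 does not apply.
R4 applies: 12 − 2 = 10.
R5 applies: 10 + 4 = 14.
R6 applies: 14 + 4 = 18.
R7 does not apply.
R8 applies (level before this adjustment is 18 ≥ 14, so +3): 18 + 3 = 21.
Level 21 exceeds the maximum of 16; capped at 16.
Final offense level: 16.
Criminal history: 4 prior points → Category Low (4-8).
Level 16 falls in the 16 band.
Grid: Level 16 × Category Low = 144-184 weeks.

144-184 weeks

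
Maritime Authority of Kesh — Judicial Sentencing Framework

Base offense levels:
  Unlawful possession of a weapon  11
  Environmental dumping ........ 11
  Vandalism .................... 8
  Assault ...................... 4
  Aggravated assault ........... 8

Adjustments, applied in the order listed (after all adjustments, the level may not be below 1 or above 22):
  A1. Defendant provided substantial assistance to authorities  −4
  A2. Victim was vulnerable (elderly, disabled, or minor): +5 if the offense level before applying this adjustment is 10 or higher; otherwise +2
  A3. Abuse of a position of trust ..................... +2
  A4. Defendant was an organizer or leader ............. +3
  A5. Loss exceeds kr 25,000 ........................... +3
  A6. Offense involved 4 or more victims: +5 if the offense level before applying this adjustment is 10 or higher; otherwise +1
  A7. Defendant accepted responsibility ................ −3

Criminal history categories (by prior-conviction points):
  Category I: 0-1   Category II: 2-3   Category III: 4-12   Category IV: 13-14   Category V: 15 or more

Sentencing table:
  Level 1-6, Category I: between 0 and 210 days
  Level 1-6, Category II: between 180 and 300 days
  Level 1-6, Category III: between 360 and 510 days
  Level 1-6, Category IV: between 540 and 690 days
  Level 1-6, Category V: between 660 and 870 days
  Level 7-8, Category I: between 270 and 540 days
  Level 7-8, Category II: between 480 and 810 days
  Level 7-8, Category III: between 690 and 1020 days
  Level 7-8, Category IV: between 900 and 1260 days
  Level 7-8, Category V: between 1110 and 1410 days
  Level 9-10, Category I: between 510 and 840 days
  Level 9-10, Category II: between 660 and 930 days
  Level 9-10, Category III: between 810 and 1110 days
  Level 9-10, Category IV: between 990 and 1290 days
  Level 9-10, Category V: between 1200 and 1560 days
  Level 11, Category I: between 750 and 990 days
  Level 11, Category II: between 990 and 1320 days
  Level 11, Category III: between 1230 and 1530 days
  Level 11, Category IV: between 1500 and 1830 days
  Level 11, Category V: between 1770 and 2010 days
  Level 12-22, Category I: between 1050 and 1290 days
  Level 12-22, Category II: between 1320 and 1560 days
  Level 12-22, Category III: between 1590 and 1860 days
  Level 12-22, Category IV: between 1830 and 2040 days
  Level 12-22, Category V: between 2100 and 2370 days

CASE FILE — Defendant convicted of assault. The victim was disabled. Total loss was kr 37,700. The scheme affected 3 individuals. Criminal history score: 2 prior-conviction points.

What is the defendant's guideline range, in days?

660-930 days

Base offense level for assault: 4.
A1 does not apply.
A2 applies (level before this adjustment is 4 < 10, so +2): 4 + 2 = 6.
A5 applies: 6 + 3 = 9.
A7 does not apply.
Final offense level: 9.
Criminal history: 2 prior points → Category II (2-3).
Level 9 falls in the 9-10 band.
Grid: Level 9-10 × Category II = 660-930 days.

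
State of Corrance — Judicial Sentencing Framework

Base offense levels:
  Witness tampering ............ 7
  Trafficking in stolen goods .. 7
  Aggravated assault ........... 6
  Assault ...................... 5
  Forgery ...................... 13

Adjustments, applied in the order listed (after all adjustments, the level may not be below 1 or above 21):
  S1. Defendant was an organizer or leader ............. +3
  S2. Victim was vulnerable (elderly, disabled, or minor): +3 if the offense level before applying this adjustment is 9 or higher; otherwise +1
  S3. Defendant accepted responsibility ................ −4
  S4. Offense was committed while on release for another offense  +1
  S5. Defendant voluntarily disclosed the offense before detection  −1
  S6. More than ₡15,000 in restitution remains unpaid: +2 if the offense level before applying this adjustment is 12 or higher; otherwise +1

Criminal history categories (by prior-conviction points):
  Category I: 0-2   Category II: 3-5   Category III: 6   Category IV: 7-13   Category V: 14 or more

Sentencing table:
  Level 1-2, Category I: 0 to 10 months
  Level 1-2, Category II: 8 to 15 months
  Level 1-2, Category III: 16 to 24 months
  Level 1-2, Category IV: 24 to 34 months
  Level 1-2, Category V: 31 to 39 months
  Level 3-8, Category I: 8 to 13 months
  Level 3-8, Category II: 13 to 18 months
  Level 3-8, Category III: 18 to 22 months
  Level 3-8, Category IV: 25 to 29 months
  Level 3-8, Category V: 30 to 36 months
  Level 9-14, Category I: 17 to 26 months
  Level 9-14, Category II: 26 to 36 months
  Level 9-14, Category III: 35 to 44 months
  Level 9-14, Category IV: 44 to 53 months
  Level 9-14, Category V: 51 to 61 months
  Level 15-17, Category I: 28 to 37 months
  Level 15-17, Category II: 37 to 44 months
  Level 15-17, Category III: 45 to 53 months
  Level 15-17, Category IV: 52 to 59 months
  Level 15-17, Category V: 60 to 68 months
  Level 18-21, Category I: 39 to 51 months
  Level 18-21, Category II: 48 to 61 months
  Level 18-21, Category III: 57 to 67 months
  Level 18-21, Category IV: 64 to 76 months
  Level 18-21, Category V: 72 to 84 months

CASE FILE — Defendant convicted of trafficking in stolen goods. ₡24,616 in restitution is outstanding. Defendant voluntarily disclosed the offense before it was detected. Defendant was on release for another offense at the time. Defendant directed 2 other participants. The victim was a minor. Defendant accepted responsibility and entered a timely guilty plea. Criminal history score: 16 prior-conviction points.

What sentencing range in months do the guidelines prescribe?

51-61 months

Base offense level for trafficking in stolen goods: 7.
S1 applies: 7 + 3 = 10.
S2 applies (level before this adjustment is 10 ≥ 9, so +3): 10 + 3 = 13.
S3 applies: 13 − 4 = 9.
S4 applies: 9 + 1 = 10.
S5 applies: 10 − 1 = 9.
S6 applies (level before this adjustment is 9 < 12, so +1): 9 + 1 = 10.
Final offense level: 10.
Criminal history: 16 prior points → Category V (14+).
Level 10 falls in the 9-14 band.
Grid: Level 9-14 × Category V = 51-61 months.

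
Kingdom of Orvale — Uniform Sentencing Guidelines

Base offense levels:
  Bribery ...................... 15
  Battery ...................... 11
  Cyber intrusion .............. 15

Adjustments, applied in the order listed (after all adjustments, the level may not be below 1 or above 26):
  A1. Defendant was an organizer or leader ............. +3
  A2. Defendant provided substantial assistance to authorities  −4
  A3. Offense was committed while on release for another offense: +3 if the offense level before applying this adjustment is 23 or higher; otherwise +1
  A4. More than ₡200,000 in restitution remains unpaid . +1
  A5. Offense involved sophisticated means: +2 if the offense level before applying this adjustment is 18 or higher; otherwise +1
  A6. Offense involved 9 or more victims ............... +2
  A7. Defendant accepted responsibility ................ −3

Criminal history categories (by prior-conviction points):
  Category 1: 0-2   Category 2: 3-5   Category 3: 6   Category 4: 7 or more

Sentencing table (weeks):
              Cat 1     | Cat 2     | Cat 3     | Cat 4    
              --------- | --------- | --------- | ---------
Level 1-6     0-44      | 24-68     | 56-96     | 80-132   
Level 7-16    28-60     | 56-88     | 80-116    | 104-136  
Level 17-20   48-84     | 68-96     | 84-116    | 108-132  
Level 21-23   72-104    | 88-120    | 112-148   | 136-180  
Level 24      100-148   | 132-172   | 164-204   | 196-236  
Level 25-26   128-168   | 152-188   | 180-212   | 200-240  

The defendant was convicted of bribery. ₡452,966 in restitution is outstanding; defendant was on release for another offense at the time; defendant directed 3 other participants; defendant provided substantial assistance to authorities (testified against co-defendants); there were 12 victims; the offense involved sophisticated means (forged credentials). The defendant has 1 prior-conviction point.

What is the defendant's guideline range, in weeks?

Base offense level for bribery: 15.
A1 applies: 15 + 3 = 18.
A2 applies: 18 − 4 = 14.
A3 applies (level before this adjustment is 14 < 23, so +1): 14 + 1 = 15.
A4 applies: 15 + 1 = 16.
A5 applies (level before this adjustment is 16 < 18, so +1): 16 + 1 = 17.
A6 applies: 17 + 2 = 19.
Final offense level: 19.
Criminal history: 1 prior point → Category 1 (0-2).
Level 19 falls in the 17-20 band.
Grid: Level 17-20 × Category 1 = 48-84 weeks.

48-84 weeks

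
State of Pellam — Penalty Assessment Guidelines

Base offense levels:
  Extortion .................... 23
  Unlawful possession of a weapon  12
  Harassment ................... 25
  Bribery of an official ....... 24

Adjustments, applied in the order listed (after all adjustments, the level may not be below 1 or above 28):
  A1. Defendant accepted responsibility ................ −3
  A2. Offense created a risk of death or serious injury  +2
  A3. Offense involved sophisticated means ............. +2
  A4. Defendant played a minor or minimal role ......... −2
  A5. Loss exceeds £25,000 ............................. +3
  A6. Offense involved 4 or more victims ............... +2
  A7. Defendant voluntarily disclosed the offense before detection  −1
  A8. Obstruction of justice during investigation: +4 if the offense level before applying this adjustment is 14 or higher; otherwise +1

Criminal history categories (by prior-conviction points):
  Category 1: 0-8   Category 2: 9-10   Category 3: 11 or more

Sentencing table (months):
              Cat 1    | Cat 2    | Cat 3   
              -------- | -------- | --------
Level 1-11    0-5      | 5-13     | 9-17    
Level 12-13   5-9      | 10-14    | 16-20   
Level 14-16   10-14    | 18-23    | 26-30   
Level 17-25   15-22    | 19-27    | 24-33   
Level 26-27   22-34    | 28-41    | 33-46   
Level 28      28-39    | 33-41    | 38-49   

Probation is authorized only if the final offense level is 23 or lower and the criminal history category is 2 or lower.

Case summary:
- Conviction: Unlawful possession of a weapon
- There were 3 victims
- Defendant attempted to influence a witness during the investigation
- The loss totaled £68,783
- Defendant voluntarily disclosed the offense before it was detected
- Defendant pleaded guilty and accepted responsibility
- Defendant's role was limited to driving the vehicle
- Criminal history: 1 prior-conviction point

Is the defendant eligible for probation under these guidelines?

Base offense level for unlawful possession of a weapon: 12.
A1 applies: 12 − 3 = 9.
A4 applies: 9 − 2 = 7.
A5 applies: 7 + 3 = 10.
A6 does not apply.
A7 applies: 10 − 1 = 9.
A8 applies (level before this adjustment is 9 < 14, so +1): 9 + 1 = 10.
Final offense level: 10.
Criminal history: 1 prior point → Category 1 (0-8).
Level 10 falls in the 1-11 band.
Grid: Level 1-11 × Category 1 = 0-5 months.
Probation check: level 10 ≤ 23 and category 1 ≤ 2 → eligible.

Yes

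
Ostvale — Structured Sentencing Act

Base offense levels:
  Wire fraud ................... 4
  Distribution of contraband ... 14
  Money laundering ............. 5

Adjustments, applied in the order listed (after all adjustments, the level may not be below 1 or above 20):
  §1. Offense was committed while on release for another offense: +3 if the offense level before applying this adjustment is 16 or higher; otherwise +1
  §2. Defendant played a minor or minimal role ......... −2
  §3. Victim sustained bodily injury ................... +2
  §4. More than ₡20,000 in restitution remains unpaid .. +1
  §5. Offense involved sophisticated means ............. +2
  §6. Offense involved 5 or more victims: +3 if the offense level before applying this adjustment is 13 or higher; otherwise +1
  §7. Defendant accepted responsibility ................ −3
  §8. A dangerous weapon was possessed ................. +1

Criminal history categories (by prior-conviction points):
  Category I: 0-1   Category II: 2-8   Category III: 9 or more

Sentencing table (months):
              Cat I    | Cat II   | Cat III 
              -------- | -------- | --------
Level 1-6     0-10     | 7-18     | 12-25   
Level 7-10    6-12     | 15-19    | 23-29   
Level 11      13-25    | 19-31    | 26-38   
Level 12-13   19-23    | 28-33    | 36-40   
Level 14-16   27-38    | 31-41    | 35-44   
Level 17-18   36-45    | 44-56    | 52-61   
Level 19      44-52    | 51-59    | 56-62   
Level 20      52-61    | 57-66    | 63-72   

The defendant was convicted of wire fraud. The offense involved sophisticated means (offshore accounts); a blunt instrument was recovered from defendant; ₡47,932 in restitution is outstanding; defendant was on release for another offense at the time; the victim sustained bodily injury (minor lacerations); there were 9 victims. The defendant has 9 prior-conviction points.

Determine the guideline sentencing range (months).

Base offense level for wire fraud: 4.
§1 applies (level before this adjustment is 4 < 16, so +1): 4 + 1 = 5.
§2 does not apply.
§3 applies: 5 + 2 = 7.
§4 applies: 7 + 1 = 8.
§5 applies: 8 + 2 = 10.
§6 applies (level before this adjustment is 10 < 13, so +1): 10 + 1 = 11.
§7 does not apply.
§8 applies: 11 + 1 = 12.
Final offense level: 12.
Criminal history: 9 prior points → Category III (9+).
Level 12 falls in the 12-13 band.
Grid: Level 12-13 × Category III = 36-40 months.

36-40 months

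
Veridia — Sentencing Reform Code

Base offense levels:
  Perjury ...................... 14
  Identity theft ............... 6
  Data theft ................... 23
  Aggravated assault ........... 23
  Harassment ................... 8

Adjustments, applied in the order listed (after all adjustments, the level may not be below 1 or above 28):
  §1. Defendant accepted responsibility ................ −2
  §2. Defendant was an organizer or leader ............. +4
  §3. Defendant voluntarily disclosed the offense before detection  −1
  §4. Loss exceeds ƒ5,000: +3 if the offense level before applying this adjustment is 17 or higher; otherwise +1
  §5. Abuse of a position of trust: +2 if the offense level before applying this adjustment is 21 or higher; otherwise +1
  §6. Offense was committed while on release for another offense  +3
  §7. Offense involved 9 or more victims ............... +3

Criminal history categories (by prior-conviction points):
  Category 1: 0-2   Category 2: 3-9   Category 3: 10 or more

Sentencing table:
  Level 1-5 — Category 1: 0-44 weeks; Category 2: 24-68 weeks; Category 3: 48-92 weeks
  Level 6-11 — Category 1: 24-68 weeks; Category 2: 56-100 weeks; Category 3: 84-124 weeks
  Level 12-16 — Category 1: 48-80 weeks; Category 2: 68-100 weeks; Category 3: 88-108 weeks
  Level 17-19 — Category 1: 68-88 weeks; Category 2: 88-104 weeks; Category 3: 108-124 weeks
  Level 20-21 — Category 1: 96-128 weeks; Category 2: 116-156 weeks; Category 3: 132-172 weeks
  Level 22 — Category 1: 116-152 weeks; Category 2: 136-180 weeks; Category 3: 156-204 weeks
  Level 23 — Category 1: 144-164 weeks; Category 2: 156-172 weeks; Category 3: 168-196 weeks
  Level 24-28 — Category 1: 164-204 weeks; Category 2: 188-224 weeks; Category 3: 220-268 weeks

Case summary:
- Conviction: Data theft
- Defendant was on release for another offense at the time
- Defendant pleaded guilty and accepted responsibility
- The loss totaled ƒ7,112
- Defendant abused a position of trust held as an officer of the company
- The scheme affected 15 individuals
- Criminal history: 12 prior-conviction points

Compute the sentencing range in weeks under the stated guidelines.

Base offense level for data theft: 23.
§1 applies: 23 − 2 = 21.
§3 does not apply.
§4 applies (level before this adjustment is 21 ≥ 17, so +3): 21 + 3 = 24.
§5 applies (level before this adjustment is 24 ≥ 21, so +2): 24 + 2 = 26.
§6 applies: 26 + 3 = 29.
§7 applies: 29 + 3 = 32.
Level 32 exceeds the maximum of 28; capped at 28.
Final offense level: 28.
Criminal history: 12 prior points → Category 3 (10+).
Level 28 falls in the 24-28 band.
Grid: Level 24-28 × Category 3 = 220-268 weeks.

220-268 weeks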